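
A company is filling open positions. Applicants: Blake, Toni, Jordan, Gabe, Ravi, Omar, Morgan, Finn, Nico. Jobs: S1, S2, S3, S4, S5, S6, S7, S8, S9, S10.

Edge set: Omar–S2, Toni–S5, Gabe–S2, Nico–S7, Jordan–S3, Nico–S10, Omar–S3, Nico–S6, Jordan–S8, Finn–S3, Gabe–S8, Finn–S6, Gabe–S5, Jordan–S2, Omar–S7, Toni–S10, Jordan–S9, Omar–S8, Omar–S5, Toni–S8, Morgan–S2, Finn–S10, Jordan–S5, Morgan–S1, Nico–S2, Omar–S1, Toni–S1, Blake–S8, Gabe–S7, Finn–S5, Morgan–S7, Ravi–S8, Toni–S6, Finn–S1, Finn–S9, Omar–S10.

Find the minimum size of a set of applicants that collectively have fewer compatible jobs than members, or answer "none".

Take S = {Blake, Ravi}. Its neighbourhood is {S8}, so |N(S)| = 1 < |S| = 2.
No single vertex violates Hall's condition since each has at least one neighbour, so 2 is the minimum.

2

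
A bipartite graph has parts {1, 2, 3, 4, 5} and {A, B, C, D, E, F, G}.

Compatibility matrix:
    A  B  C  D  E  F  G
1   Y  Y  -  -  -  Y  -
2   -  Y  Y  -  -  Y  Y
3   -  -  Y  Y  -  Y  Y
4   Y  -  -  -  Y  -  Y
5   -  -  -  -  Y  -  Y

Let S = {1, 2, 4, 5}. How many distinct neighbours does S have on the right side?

6

The union of neighbours of {1, 2, 4, 5} is {A, B, C, E, F, G}, which has 6 elements.
Since |N(S)| = 6 ≥ |S| = 4, Hall's condition holds for this subset.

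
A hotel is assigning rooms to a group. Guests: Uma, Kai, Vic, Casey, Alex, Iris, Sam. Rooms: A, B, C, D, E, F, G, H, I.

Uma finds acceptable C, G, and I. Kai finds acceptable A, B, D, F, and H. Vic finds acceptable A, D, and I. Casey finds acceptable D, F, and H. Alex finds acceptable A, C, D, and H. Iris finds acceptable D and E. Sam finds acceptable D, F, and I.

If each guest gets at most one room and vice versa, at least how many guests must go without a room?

0

A valid assignment of size 7: Uma→G, Kai→A, Vic→I, Casey→D, Alex→C, Iris→E, Sam→F.
This saturates every guest, so 7 is the maximum.
That matches 7 of the 7, leaving 0 unmatched; no matching can do better.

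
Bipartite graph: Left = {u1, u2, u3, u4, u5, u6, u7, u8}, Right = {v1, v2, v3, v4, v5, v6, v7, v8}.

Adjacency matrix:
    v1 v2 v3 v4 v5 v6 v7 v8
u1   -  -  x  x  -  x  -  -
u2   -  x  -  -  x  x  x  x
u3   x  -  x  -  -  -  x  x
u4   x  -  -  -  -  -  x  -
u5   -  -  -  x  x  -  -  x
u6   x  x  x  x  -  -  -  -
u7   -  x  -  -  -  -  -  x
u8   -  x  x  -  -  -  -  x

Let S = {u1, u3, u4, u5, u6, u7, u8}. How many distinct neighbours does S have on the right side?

8

The union of neighbours of {u1, u3, u4, u5, u6, u7, u8} is {v1, v2, v3, v4, v5, v6, v7, v8}, which has 8 elements.
Since |N(S)| = 8 ≥ |S| = 7, Hall's condition holds for this subset.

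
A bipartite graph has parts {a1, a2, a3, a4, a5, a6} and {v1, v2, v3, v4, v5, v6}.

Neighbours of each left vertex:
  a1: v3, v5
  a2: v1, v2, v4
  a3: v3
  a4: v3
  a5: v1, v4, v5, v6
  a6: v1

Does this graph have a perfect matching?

No

The set {a3, a4} has only 1 neighbour ({v3}), so by Hall's theorem at most 5 of the 6 left vertices can be matched.
Hence no matching covers every left vertex.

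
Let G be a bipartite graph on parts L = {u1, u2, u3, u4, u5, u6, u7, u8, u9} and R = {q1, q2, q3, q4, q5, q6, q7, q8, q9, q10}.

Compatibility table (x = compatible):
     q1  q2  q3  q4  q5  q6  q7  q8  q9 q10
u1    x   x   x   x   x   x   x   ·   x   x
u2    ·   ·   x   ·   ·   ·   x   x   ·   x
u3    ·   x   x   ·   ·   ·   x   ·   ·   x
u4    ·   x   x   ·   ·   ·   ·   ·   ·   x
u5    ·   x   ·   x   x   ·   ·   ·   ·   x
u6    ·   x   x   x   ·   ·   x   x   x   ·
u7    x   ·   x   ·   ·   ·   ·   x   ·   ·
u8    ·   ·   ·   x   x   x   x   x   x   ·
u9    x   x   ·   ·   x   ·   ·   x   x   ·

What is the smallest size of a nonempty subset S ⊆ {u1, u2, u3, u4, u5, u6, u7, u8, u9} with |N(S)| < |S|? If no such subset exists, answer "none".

none

A matching saturating every left vertex exists, for instance u1→q4, u2→q8, u3→q10, u4→q2, u5→q5, u6→q7, u7→q3, u8→q6, u9→q9.
By Hall's marriage theorem, this means |N(S)| ≥ |S| for every subset S, so no violating subset exists.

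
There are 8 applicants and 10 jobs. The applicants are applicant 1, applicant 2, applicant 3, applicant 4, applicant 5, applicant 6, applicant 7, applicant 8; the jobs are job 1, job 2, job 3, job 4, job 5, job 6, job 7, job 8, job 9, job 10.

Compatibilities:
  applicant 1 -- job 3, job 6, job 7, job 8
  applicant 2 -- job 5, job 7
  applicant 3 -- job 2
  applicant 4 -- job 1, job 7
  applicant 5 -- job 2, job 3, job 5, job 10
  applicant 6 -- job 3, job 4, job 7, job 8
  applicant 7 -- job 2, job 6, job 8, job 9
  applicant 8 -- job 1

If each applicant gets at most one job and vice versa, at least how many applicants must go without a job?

One maximum matching: applicant 1–job 6, applicant 2–job 5, applicant 3–job 2, applicant 4–job 7, applicant 5–job 3, applicant 6–job 4, applicant 7–job 9, applicant 8–job 1.
This saturates every applicant, so 8 is the maximum.
That matches 8 of the 8, leaving 0 unmatched; no matching can do better.

0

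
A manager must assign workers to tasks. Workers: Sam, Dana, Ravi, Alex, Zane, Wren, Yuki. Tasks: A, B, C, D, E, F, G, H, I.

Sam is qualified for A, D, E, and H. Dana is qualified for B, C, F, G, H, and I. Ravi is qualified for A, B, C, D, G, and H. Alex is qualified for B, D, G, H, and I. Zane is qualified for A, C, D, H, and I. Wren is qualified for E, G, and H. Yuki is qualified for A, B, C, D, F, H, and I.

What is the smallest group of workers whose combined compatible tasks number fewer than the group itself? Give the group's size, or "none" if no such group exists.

A matching saturating every worker exists, for instance Sam→D, Dana→F, Ravi→B, Alex→G, Zane→H, Wren→E, Yuki→A.
By Hall's marriage theorem, this means |N(S)| ≥ |S| for every subset S, so no violating subset exists.

none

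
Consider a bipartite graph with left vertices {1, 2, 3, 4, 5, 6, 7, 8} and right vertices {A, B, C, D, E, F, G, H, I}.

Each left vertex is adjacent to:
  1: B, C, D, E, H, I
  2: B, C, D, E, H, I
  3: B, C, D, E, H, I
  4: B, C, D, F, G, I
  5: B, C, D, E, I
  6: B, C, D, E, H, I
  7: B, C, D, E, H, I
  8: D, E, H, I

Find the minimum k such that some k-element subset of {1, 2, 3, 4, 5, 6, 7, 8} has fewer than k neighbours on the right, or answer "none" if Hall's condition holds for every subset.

7

Take S = {1, 2, 3, 5, 6, 7, 8}. Its neighbourhood is {B, C, D, E, H, I}, so |N(S)| = 6 < |S| = 7.
Every subset of size less than 7 has at least as many neighbours as members, so 7 is the minimum.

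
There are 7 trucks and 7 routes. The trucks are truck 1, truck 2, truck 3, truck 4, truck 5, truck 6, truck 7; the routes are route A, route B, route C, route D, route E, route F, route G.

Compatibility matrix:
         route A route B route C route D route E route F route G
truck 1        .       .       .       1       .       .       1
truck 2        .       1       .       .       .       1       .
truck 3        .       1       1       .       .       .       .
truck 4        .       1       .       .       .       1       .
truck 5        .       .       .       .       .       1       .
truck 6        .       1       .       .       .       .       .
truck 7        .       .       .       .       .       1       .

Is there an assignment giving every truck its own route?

The set {truck 2, truck 4, truck 5, truck 6, truck 7} has only 2 neighbours ({route B, route F}), so by Hall's theorem at most 4 of the 7 trucks can be matched.
Hence no matching covers every truck.

No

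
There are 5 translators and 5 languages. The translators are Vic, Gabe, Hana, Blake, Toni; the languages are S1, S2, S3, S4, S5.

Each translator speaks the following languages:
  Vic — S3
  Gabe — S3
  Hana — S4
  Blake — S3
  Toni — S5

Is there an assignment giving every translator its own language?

The set {Vic, Gabe, Blake} has only 1 neighbour ({S3}), so by Hall's theorem at most 3 of the 5 translators can be matched.
Hence no matching covers every translator.

No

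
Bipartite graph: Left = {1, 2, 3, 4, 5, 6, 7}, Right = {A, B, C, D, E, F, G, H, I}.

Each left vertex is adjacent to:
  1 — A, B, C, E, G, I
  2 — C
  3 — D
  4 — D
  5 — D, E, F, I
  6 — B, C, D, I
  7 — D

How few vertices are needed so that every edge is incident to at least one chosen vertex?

5

{1, 2, 5, 6, D} is a vertex cover of size 5: every edge has an endpoint in this set.
No smaller cover exists because 1–G, 2–C, 3–D, 5–E, 6–B is a matching of size 5, and a cover must include an endpoint of each of these disjoint edges (König's theorem).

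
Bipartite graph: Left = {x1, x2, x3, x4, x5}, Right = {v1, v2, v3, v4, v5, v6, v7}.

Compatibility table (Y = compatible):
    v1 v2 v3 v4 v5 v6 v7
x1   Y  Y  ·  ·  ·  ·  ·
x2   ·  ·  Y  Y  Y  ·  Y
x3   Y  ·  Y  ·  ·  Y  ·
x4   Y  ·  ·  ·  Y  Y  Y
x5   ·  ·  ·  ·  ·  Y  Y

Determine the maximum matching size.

For example, pair x1–v2, x2–v4, x3–v1, x4–v7, x5–v6.
This saturates every left vertex, so 5 is the maximum.

5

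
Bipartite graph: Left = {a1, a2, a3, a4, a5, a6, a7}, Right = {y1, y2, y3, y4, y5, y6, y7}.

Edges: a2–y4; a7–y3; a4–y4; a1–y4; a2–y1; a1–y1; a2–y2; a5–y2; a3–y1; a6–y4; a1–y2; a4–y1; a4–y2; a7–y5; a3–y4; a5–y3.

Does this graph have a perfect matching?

No

The set {a1, a2, a3, a4, a6} has only 3 neighbours ({y1, y2, y4}), so by Hall's theorem at most 5 of the 7 left vertices can be matched.
Hence no matching covers every left vertex.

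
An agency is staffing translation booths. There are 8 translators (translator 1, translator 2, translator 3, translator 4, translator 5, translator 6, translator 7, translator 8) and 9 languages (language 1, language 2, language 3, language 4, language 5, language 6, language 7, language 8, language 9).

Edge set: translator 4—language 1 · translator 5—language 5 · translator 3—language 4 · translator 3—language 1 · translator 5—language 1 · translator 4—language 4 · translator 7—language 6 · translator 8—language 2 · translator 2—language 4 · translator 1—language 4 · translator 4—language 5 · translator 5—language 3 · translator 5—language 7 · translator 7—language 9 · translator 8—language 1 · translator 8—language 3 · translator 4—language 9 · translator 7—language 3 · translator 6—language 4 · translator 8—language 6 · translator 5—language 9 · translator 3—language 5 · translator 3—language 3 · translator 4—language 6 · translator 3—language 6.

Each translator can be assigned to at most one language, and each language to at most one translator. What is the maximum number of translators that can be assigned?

For example, pair translator 1–language 4, translator 3–language 1, translator 4–language 9, translator 5–language 7, translator 7–language 3, translator 8–language 6.
The set {translator 1, translator 2, translator 6} has only 1 neighbour ({language 4}), so by Hall's theorem at most 6 of the 8 translators can be matched.

6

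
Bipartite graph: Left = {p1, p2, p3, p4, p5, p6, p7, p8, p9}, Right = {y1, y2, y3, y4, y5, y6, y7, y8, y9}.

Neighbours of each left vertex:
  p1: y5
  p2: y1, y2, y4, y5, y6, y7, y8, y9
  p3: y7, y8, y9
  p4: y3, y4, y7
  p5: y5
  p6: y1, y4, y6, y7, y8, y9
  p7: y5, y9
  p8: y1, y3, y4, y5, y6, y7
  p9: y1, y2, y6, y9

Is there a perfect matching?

No

The set {p1, p5} has only 1 neighbour ({y5}), so by Hall's theorem at most 8 of the 9 left vertices can be matched.
Hence no matching covers every left vertex.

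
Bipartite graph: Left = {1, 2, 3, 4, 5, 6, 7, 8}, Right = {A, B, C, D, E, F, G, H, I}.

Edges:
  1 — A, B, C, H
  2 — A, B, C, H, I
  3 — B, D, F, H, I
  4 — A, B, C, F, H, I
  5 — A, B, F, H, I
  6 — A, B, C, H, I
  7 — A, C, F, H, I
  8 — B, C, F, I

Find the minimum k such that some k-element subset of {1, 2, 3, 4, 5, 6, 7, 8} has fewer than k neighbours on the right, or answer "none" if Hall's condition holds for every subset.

7

Take S = {1, 2, 4, 5, 6, 7, 8}. Its neighbourhood is {A, B, C, F, H, I}, so |N(S)| = 6 < |S| = 7.
Every subset of size less than 7 has at least as many neighbours as members, so 7 is the minimum.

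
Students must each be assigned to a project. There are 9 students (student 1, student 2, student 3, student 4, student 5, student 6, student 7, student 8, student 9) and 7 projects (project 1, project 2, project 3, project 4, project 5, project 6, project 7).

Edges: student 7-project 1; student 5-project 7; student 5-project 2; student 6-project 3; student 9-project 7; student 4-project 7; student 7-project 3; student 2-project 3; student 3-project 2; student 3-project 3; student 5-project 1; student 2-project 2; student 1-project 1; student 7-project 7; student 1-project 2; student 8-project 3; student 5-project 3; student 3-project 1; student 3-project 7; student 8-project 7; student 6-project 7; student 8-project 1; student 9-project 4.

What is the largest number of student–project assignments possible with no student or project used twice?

A valid assignment of size 5: student 1–project 2, student 2–project 3, student 3–project 1, student 4–project 7, student 9–project 4.
The set {student 1, student 2, student 3, student 4, student 5, student 6, student 7, student 8} has only 4 neighbours ({project 1, project 2, project 3, project 7}), so by Hall's theorem at most 5 of the 9 students can be matched.

5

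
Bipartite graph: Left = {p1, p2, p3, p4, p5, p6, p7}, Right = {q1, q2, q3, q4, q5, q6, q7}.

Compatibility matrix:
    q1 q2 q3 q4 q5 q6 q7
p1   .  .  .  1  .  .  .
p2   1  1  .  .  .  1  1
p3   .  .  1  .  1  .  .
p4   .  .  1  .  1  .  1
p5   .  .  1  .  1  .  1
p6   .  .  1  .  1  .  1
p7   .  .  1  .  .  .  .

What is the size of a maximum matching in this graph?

One maximum matching: p1-q4, p2-q6, p3-q3, p4-q5, p5-q7.
The set {p3, p4, p5, p6, p7} has only 3 neighbours ({q3, q5, q7}), so by Hall's theorem at most 5 of the 7 left vertices can be matched.

5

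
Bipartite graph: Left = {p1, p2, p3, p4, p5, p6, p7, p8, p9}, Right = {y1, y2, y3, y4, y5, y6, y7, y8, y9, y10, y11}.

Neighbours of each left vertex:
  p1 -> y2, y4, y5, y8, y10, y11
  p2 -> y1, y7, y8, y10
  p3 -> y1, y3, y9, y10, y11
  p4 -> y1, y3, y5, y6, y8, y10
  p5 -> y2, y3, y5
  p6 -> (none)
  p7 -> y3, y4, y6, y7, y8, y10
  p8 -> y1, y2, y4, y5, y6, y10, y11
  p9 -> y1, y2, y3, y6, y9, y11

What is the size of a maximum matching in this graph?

A valid assignment of size 8: p1-y10, p2-y1, p3-y9, p4-y3, p5-y2, p7-y7, p8-y4, p9-y6.
The set {p6} has only 0 neighbours (∅), so by Hall's theorem at most 8 of the 9 left vertices can be matched.

8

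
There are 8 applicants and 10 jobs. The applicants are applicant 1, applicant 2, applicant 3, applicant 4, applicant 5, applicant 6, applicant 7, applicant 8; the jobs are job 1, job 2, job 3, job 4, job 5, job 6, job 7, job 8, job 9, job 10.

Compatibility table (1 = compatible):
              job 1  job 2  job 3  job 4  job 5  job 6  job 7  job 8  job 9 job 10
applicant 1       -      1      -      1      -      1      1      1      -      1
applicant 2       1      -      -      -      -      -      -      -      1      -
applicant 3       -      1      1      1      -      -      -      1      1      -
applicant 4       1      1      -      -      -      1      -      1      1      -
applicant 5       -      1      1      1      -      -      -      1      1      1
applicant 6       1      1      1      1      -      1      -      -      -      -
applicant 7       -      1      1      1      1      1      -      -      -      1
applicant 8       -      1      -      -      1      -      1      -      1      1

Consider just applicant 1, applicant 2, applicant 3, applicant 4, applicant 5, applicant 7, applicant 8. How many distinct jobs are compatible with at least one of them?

The union of neighbours of {applicant 1, applicant 2, applicant 3, applicant 4, applicant 5, applicant 7, applicant 8} is {job 1, job 2, job 3, job 4, job 5, job 6, job 7, job 8, job 9, job 10}, which has 10 elements.
Since |N(S)| = 10 ≥ |S| = 7, Hall's condition holds for this subset.

10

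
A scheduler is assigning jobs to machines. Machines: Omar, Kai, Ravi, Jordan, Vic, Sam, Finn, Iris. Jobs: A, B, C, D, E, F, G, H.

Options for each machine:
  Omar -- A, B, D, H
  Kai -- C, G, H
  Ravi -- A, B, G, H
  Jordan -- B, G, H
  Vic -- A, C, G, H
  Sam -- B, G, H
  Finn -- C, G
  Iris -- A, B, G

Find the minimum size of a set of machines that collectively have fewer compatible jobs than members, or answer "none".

Take S = {Kai, Ravi, Jordan, Vic, Sam, Finn}. Its neighbourhood is {A, B, C, G, H}, so |N(S)| = 5 < |S| = 6.
Every subset of size less than 6 has at least as many neighbours as members, so 6 is the minimum.

6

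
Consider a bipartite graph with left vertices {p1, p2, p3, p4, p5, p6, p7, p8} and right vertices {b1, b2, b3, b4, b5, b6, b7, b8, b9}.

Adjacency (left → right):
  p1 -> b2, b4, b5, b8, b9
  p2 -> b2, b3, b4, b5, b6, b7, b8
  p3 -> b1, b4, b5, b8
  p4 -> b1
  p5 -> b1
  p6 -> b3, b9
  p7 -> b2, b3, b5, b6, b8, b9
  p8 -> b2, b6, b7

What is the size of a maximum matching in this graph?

7

One maximum matching: p1–b4, p2–b7, p3–b8, p4–b1, p6–b3, p7–b5, p8–b6.
The set {p4, p5} has only 1 neighbour ({b1}), so by Hall's theorem at most 7 of the 8 left vertices can be matched.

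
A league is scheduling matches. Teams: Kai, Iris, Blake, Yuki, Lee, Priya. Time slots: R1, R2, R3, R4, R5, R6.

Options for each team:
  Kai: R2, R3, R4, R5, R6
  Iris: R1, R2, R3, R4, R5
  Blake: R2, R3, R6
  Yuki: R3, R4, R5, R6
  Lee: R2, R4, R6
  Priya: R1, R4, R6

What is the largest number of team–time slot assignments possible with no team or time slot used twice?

6

For example, pair Kai-R3, Iris-R1, Blake-R2, Yuki-R5, Lee-R6, Priya-R4.
This saturates every team, so 6 is the maximum.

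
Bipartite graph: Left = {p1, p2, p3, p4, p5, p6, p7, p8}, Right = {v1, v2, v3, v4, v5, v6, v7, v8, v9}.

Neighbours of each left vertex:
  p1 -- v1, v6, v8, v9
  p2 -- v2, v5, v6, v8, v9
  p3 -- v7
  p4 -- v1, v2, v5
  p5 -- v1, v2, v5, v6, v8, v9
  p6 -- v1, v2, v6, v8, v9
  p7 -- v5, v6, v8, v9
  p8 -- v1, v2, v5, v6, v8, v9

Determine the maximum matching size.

7

For example, pair p1→v9, p2→v8, p3→v7, p4→v5, p5→v2, p6→v1, p7→v6.
The set {p1, p2, p4, p5, p6, p7, p8} has only 6 neighbours ({v1, v2, v5, v6, v8, v9}), so by Hall's theorem at most 7 of the 8 left vertices can be matched.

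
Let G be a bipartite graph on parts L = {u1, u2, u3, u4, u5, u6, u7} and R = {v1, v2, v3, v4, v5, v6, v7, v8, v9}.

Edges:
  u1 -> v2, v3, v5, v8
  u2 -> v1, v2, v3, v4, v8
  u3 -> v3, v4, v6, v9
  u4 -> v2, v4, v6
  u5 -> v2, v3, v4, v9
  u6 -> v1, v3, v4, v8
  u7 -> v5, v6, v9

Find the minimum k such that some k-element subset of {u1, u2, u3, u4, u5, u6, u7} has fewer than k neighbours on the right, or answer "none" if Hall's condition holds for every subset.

A matching saturating every left vertex exists, for instance u1→v8, u2→v2, u3→v3, u4→v4, u5→v9, u6→v1, u7→v6.
By Hall's marriage theorem, this means |N(S)| ≥ |S| for every subset S, so no violating subset exists.

none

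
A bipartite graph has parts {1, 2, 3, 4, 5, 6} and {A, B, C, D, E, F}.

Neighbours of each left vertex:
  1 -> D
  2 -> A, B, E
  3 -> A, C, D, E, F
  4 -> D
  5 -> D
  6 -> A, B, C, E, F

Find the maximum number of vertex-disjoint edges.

4

For example, pair 1→D, 2→B, 3→E, 6→A.
The set {1, 4, 5} has only 1 neighbour ({D}), so by Hall's theorem at most 4 of the 6 left vertices can be matched.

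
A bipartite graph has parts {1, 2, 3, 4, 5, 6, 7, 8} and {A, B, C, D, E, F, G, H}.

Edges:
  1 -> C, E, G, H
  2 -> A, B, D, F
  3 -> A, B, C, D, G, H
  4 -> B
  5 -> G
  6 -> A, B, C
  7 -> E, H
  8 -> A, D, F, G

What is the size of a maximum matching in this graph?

8

For example, pair 1→C, 2→D, 3→H, 4→B, 5→G, 6→A, 7→E, 8→F.
All 8 left vertices are matched, so no larger matching exists.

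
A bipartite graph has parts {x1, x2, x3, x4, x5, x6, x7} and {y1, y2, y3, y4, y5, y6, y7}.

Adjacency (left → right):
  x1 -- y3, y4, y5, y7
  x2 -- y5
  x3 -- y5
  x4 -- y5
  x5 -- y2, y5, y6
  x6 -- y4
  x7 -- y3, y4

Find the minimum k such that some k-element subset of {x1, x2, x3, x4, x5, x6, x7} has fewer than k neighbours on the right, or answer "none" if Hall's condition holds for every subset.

2

Take S = {x2, x3}. Its neighbourhood is {y5}, so |N(S)| = 1 < |S| = 2.
No single vertex violates Hall's condition since each has at least one neighbour, so 2 is the minimum.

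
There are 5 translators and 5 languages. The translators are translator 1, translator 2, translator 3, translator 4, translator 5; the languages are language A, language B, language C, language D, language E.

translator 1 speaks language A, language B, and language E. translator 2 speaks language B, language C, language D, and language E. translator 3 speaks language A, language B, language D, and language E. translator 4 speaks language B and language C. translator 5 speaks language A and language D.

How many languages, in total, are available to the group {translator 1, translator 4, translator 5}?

The union of neighbours of {translator 1, translator 4, translator 5} is {language A, language B, language C, language D, language E}, which has 5 elements.
Since |N(S)| = 5 ≥ |S| = 3, Hall's condition holds for this subset.

5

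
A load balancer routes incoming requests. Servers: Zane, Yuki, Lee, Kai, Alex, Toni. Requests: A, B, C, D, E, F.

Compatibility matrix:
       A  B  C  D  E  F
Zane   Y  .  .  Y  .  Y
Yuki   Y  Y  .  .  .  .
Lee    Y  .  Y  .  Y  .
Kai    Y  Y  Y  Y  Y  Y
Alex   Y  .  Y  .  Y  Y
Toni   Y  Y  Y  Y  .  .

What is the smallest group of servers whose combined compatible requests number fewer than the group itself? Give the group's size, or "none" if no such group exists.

A matching saturating every server exists, for instance Zane→D, Yuki→A, Lee→C, Kai→E, Alex→F, Toni→B.
By Hall's marriage theorem, this means |N(S)| ≥ |S| for every subset S, so no violating subset exists.

none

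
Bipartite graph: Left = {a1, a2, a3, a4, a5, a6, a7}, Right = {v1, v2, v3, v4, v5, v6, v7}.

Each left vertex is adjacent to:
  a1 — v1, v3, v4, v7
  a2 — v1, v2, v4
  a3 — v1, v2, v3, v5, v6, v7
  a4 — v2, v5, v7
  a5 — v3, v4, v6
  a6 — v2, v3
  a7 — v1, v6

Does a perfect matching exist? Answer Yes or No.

Yes

One maximum matching: a1-v7, a2-v2, a3-v1, a4-v5, a5-v4, a6-v3, a7-v6.
All 7 left vertices are covered.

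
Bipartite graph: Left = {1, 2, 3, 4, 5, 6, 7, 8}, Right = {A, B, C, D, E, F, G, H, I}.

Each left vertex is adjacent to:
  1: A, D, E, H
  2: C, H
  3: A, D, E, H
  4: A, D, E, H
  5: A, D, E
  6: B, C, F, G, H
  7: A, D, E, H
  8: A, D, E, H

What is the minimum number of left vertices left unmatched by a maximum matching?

For example, pair 1→A, 2→C, 3→H, 4→D, 5→E, 6→G.
The set {1, 3, 4, 5, 7, 8} has only 4 neighbours ({A, D, E, H}), so by Hall's theorem at most 6 of the 8 left vertices can be matched.
That matches 6 of the 8, leaving 2 unmatched; no matching can do better.

2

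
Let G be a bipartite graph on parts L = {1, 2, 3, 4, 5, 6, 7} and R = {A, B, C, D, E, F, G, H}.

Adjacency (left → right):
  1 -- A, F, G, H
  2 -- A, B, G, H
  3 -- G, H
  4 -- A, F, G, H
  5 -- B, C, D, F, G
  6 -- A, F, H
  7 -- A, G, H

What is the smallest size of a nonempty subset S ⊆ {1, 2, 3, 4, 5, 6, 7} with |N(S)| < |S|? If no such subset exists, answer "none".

5

Take S = {1, 3, 4, 6, 7}. Its neighbourhood is {A, F, G, H}, so |N(S)| = 4 < |S| = 5.
Every subset of size less than 5 has at least as many neighbours as members, so 5 is the minimum.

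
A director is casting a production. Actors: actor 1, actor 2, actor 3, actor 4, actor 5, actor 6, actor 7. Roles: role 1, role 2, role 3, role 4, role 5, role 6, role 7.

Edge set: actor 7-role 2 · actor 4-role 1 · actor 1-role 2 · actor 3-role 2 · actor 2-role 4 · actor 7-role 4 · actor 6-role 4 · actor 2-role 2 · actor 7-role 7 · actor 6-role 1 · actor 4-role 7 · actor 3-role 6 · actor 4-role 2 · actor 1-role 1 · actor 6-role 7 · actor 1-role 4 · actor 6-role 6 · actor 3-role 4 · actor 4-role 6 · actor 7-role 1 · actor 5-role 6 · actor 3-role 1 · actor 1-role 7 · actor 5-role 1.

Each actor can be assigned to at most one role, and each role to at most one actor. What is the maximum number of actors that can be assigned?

For example, pair actor 1→role 7, actor 2→role 4, actor 3→role 6, actor 4→role 2, actor 5→role 1.
The set {actor 1, actor 2, actor 3, actor 4, actor 5, actor 6, actor 7} has only 5 neighbours ({role 1, role 2, role 4, role 6, role 7}), so by Hall's theorem at most 5 of the 7 actors can be matched.

5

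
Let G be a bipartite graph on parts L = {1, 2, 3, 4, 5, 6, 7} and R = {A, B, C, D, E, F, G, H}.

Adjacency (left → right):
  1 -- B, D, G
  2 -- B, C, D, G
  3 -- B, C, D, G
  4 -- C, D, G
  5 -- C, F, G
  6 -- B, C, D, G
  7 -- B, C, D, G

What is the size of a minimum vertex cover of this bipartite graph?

The 5 edges 1–D, 2–B, 3–C, 4–G, 5–F form a matching, so any vertex cover needs at least 5 vertices (one per matched edge).
Conversely {5, B, C, D, G} meets every edge and has exactly 5 vertices, so 5 is optimal.

5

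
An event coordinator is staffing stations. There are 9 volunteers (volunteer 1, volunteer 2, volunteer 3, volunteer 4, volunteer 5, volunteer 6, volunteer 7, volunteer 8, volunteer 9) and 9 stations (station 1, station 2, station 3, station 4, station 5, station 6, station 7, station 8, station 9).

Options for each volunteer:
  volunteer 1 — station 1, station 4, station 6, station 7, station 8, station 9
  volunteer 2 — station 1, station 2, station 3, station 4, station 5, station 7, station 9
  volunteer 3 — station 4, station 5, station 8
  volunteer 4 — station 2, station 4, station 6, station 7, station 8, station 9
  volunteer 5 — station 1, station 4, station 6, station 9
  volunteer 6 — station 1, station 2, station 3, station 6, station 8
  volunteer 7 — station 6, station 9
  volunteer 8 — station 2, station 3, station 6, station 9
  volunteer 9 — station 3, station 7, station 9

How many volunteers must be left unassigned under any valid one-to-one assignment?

A valid assignment of size 9: volunteer 1-station 6, volunteer 2-station 1, volunteer 3-station 5, volunteer 4-station 7, volunteer 5-station 4, volunteer 6-station 8, volunteer 7-station 9, volunteer 8-station 2, volunteer 9-station 3.
All 9 volunteers are matched, so no larger matching exists.
That matches 9 of the 9, leaving 0 unmatched; no matching can do better.

0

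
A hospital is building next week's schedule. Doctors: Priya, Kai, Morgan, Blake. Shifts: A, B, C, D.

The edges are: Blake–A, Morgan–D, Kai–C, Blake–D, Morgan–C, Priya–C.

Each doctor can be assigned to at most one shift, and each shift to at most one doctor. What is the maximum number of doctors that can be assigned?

3

A valid assignment of size 3: Priya–C, Morgan–D, Blake–A.
The set {Priya, Kai} has only 1 neighbour ({C}), so by Hall's theorem at most 3 of the 4 doctors can be matched.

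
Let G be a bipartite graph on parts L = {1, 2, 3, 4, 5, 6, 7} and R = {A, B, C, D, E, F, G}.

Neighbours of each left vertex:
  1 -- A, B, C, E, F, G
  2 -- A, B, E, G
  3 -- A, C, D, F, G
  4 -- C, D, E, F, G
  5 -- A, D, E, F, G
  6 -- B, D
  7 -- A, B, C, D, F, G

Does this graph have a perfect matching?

A valid assignment of size 7: 1–C, 2–B, 3–A, 4–E, 5–F, 6–D, 7–G.
All 7 left vertices are covered.

Yes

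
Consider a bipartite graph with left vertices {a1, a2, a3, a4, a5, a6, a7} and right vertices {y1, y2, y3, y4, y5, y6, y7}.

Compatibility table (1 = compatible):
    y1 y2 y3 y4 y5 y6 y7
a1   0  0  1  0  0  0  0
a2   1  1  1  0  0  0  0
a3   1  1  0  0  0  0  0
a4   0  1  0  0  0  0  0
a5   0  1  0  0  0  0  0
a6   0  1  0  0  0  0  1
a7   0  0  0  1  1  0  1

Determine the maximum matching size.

5

A valid assignment of size 5: a1–y3, a2–y2, a3–y1, a6–y7, a7–y4.
The set {a1, a2, a3, a4, a5} has only 3 neighbours ({y1, y2, y3}), so by Hall's theorem at most 5 of the 7 left vertices can be matched.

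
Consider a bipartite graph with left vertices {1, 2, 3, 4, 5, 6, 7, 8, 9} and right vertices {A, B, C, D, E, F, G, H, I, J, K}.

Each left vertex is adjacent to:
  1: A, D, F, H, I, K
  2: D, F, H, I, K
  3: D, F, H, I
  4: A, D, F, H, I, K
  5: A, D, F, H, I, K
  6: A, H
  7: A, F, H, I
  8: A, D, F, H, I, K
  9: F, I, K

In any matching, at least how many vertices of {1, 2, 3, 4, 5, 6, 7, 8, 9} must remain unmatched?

3

A valid assignment of size 6: 1–A, 2–D, 3–I, 4–F, 5–K, 6–H.
The set {1, 2, 3, 4, 5, 6, 7, 8, 9} has only 6 neighbours ({A, D, F, H, I, K}), so by Hall's theorem at most 6 of the 9 left vertices can be matched.
That matches 6 of the 9, leaving 3 unmatched; no matching can do better.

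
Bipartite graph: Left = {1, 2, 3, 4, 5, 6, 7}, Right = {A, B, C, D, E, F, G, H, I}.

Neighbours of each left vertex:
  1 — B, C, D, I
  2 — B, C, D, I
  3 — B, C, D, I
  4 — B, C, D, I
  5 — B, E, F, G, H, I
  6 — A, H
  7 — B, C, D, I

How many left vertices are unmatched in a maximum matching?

For example, pair 1–I, 2–D, 3–C, 4–B, 5–G, 6–H.
The set {1, 2, 3, 4, 7} has only 4 neighbours ({B, C, D, I}), so by Hall's theorem at most 6 of the 7 left vertices can be matched.
That matches 6 of the 7, leaving 1 unmatched; no matching can do better.

1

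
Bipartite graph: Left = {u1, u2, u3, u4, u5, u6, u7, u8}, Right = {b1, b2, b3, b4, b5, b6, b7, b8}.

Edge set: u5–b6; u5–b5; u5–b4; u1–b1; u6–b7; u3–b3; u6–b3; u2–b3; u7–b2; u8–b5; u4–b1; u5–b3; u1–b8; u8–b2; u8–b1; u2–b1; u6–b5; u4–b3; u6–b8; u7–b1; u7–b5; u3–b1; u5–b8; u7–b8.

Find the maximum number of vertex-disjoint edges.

7

For example, pair u1→b8, u2→b1, u3→b3, u5→b6, u6→b7, u7→b2, u8→b5.
The set {u2, u3, u4} has only 2 neighbours ({b1, b3}), so by Hall's theorem at most 7 of the 8 left vertices can be matched.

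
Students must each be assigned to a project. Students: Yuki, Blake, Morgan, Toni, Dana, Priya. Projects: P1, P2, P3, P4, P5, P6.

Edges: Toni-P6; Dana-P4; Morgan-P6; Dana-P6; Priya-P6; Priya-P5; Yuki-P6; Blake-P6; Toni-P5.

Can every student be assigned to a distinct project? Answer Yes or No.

The set {Yuki, Blake, Morgan, Toni, Priya} has only 2 neighbours ({P5, P6}), so by Hall's theorem at most 3 of the 6 students can be matched.
Hence no matching covers every student.

No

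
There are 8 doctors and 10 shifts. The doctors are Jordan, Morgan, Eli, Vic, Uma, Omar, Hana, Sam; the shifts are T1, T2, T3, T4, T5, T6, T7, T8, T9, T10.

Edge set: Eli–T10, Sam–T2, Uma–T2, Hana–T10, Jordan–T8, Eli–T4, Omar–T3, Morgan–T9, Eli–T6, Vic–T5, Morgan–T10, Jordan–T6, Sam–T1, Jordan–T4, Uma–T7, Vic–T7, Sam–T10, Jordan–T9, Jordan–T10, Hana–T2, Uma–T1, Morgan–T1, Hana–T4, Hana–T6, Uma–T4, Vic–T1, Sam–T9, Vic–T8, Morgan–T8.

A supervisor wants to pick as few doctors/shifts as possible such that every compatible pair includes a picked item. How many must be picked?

8

The 8 edges Jordan–T8, Morgan–T10, Eli–T4, Vic–T7, Uma–T2, Omar–T3, Hana–T6, Sam–T9 form a matching, so any vertex cover needs at least 8 vertices (one per matched edge).
Conversely {Jordan, Morgan, Eli, Vic, Uma, Omar, Hana, Sam} meets every edge and has exactly 8 vertices, so 8 is optimal.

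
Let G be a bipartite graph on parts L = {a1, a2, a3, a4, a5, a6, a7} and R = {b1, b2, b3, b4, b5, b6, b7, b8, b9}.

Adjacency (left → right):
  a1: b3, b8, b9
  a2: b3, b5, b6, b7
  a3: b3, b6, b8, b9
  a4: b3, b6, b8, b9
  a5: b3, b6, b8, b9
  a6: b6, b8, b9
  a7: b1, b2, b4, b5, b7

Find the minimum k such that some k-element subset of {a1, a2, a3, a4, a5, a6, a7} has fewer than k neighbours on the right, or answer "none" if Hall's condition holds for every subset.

Take S = {a1, a3, a4, a5, a6}. Its neighbourhood is {b3, b6, b8, b9}, so |N(S)| = 4 < |S| = 5.
Every subset of size less than 5 has at least as many neighbours as members, so 5 is the minimum.

5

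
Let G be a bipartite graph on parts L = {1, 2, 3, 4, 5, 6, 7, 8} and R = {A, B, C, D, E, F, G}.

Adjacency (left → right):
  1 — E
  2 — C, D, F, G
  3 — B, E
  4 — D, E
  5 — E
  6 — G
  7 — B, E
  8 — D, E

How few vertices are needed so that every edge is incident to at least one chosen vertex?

{2, 6, B, D, E} is a vertex cover of size 5: every edge has an endpoint in this set.
No smaller cover exists because 1–E, 2–F, 3–B, 4–D, 6–G is a matching of size 5, and a cover must include an endpoint of each of these disjoint edges (König's theorem).

5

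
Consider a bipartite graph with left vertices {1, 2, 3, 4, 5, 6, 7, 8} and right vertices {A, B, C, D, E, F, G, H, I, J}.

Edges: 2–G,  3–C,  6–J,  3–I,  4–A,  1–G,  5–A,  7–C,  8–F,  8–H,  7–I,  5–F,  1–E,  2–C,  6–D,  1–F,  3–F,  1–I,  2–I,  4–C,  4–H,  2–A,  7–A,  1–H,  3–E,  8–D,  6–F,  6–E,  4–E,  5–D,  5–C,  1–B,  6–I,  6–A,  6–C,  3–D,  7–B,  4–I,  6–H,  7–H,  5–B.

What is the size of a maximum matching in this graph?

One maximum matching: 1-G, 2-I, 3-E, 4-A, 5-B, 6-J, 7-H, 8-F.
This saturates every left vertex, so 8 is the maximum.

8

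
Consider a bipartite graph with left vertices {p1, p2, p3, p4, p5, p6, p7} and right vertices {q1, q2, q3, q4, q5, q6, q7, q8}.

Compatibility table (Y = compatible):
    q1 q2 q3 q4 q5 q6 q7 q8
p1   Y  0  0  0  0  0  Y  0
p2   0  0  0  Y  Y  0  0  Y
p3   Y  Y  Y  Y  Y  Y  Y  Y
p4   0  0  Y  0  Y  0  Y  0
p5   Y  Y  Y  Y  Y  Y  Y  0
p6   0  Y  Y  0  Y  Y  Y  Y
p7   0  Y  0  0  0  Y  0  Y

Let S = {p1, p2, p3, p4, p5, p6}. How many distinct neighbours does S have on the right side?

The union of neighbours of {p1, p2, p3, p4, p5, p6} is {q1, q2, q3, q4, q5, q6, q7, q8}, which has 8 elements.
Since |N(S)| = 8 ≥ |S| = 6, Hall's condition holds for this subset.

8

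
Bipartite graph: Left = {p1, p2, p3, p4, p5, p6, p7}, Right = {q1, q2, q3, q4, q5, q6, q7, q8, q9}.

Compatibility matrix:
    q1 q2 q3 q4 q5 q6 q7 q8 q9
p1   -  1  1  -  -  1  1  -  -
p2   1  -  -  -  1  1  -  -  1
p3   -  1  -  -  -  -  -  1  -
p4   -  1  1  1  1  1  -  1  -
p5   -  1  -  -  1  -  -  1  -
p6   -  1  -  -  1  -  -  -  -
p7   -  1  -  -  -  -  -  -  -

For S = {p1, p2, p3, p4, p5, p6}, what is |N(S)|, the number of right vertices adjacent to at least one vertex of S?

The union of neighbours of {p1, p2, p3, p4, p5, p6} is {q1, q2, q3, q4, q5, q6, q7, q8, q9}, which has 9 elements.
Since |N(S)| = 9 ≥ |S| = 6, Hall's condition holds for this subset.

9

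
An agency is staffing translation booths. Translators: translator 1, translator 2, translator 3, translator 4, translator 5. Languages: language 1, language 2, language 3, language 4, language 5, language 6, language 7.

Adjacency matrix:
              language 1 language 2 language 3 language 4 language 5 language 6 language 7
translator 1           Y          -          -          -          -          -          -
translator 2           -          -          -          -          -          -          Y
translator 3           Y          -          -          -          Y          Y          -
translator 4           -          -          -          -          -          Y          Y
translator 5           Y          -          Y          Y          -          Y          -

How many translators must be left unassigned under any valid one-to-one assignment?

A valid assignment of size 5: translator 1-language 1, translator 2-language 7, translator 3-language 5, translator 4-language 6, translator 5-language 4.
All 5 translators are matched, so no larger matching exists.
That matches 5 of the 5, leaving 0 unmatched; no matching can do better.

0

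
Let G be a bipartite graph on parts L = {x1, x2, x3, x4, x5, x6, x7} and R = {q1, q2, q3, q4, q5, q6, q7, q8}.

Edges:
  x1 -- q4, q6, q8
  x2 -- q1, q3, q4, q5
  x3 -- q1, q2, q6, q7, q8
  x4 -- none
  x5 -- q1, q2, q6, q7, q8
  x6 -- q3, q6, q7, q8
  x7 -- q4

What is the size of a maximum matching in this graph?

6

A valid assignment of size 6: x1-q8, x2-q5, x3-q1, x5-q7, x6-q6, x7-q4.
The set {x4} has only 0 neighbours (∅), so by Hall's theorem at most 6 of the 7 left vertices can be matched.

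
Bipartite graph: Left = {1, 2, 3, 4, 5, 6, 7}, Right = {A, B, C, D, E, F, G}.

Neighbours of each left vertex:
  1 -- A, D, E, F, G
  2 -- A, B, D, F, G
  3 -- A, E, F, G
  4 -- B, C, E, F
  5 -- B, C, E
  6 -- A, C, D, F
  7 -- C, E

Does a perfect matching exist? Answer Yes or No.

One maximum matching: 1–A, 2–B, 3–G, 4–F, 5–C, 6–D, 7–E.
All 7 left vertices are covered.

Yes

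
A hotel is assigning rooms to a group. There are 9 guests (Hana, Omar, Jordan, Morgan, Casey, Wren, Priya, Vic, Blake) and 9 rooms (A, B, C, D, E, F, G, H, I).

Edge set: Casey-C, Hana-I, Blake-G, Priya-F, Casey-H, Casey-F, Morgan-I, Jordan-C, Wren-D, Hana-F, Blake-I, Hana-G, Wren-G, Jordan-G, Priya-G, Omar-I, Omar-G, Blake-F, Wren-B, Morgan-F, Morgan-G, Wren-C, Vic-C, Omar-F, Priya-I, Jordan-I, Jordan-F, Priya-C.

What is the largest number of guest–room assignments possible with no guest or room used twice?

One maximum matching: Hana→I, Omar→G, Jordan→C, Morgan→F, Casey→H, Wren→B.
The set {Hana, Omar, Jordan, Morgan, Priya, Vic, Blake} has only 4 neighbours ({C, F, G, I}), so by Hall's theorem at most 6 of the 9 guests can be matched.

6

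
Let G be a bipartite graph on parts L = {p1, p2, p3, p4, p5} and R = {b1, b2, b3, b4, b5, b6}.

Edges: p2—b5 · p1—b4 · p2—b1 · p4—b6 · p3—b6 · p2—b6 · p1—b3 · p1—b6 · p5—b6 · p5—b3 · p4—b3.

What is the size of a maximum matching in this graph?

A valid assignment of size 4: p1→b4, p2→b5, p3→b6, p4→b3.
The set {p3, p4, p5} has only 2 neighbours ({b3, b6}), so by Hall's theorem at most 4 of the 5 left vertices can be matched.

4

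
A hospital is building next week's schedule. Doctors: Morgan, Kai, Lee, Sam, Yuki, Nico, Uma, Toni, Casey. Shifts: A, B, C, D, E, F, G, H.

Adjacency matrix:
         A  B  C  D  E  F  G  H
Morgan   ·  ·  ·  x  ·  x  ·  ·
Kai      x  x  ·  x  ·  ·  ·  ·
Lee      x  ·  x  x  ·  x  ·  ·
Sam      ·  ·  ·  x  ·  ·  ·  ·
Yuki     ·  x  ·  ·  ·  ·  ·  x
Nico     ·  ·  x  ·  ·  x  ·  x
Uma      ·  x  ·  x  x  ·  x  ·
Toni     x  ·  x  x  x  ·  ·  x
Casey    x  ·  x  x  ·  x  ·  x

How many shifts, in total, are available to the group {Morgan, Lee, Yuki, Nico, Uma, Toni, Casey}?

8

The union of neighbours of {Morgan, Lee, Yuki, Nico, Uma, Toni, Casey} is {A, B, C, D, E, F, G, H}, which has 8 elements.
Since |N(S)| = 8 ≥ |S| = 7, Hall's condition holds for this subset.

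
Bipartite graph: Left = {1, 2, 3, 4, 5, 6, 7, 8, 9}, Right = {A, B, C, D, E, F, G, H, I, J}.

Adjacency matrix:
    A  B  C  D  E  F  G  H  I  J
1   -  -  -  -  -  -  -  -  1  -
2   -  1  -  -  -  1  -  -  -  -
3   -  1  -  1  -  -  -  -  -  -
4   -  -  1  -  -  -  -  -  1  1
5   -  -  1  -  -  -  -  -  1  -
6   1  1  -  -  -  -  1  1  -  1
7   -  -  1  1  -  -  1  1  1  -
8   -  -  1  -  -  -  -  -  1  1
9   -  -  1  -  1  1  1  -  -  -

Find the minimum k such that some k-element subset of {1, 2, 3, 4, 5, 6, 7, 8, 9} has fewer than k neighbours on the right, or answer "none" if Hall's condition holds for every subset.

4

Take S = {1, 4, 5, 8}. Its neighbourhood is {C, I, J}, so |N(S)| = 3 < |S| = 4.
Every subset of size less than 4 has at least as many neighbours as members, so 4 is the minimum.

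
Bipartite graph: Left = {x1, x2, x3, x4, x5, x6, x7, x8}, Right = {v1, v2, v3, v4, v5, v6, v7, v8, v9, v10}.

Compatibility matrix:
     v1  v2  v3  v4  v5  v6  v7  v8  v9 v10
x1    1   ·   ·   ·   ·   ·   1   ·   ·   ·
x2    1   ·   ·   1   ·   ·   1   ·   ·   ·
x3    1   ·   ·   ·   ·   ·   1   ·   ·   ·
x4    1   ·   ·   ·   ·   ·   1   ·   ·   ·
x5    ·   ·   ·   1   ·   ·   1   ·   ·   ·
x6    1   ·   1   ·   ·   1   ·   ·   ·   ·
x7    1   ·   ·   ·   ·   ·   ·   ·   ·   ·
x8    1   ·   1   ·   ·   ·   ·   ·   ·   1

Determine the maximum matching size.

A valid assignment of size 5: x1-v1, x2-v4, x3-v7, x6-v6, x8-v10.
The set {x1, x2, x3, x4, x5, x7} has only 3 neighbours ({v1, v4, v7}), so by Hall's theorem at most 5 of the 8 left vertices can be matched.

5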